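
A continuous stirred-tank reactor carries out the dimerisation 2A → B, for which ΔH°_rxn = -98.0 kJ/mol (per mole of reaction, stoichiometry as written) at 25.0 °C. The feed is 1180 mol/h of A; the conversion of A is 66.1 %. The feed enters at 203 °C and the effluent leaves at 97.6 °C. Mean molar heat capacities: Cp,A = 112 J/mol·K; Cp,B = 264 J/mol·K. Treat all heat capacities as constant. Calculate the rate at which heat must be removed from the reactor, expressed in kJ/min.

Extent of reaction ξ = 0.661 × 1180 / 2 = 389.99 mol/h
Reaction term: ξ·ΔH°_rxn = 389.99 × -98.0 = -38219 kJ/h
Sensible, feed 203→25 °C: -23524 kJ/h
Outlet flows (mol/h): A 400.02, B 389.99
Sensible, products 25→97.6 °C: 10727 kJ/h
Q = ΔH = -51016 kJ/h = -14.171 kW
Heat removed = 850.27 kJ/min

Q_out = 850 kJ/min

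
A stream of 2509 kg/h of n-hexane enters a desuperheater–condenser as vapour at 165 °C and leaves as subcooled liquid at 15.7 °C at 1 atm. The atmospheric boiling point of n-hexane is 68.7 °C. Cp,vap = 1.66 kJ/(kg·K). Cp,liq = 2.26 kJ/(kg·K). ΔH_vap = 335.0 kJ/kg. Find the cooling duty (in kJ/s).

Q_c = 428 kJ/s

vapour 165→68.7 °C: -159.86 kJ/kg
condensation at 68.7 °C: -335 kJ/kg
liquid 68.7→15.7 °C: -119.78 kJ/kg
Δh = -159.86 + -335 + -119.78 = -614.64 kJ/kg
Q = ṁ·Δh = 2509 kg/h × -614.64 kJ/kg = -1.5421e+06 kJ/h
|Q| = 428.37 kW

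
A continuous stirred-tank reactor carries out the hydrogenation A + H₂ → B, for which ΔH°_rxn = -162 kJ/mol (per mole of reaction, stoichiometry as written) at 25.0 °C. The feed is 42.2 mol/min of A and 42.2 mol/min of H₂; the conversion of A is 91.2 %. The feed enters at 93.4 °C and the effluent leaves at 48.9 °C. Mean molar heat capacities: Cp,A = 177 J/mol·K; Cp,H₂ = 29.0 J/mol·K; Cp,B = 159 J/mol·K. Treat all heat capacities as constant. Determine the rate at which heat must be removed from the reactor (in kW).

Q_out = 111 kW

Extent of reaction ξ = 0.912 × 42.2 = 38.486 mol/min
Reaction term: ξ·ΔH°_rxn = 38.486 × -162 = -6234.8 kJ/min
Sensible, feed 93.4→25 °C: -594.61 kJ/min
Outlet flows (mol/min): A 3.7136, H₂ 3.7136, B 38.486
Sensible, products 25→48.9 °C: 164.54 kJ/min
Q = ΔH = -6664.9 kJ/min = -111.08 kW
Heat removed = 111.08 kW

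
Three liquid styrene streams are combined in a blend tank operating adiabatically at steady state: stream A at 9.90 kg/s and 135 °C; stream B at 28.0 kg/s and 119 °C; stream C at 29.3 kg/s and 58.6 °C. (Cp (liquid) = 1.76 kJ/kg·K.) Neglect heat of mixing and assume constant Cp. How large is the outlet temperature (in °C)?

Adiabatic, steady state ⇒ Σ ṁᵢCp,ᵢ(T_out − Tᵢ) = 0
T_out = Σ ṁᵢCp,ᵢTᵢ / Σ ṁᵢCp,ᵢ
      = 11238 / 118.27 = 95.022 °C

T_out = 95.0 °C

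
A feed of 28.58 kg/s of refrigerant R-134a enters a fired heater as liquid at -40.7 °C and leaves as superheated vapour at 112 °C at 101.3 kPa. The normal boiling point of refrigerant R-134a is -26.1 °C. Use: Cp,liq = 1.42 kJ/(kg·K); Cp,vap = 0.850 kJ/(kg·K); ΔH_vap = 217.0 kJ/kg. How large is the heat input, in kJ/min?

liquid -40.7→-26.1 °C: 20.732 kJ/kg
vaporisation at -26.1 °C: 217 kJ/kg
vapour -26.1→112 °C: 117.38 kJ/kg
Δh = 20.732 + 217 + 117.38 = 355.12 kJ/kg
Q = ṁ·Δh = 28.58 kg/s × 355.12 kJ/kg = 10149 kJ/s
|Q| = 10149 kW = 608950 kJ/min

Q = 609000 kJ/min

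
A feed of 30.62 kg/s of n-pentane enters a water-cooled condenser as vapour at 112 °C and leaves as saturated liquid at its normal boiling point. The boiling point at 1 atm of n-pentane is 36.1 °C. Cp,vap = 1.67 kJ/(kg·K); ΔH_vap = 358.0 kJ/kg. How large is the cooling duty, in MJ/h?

Q_c = 53400 MJ/h

vapour 112→36.1 °C: -126.75 kJ/kg
condensation at 36.1 °C: -358 kJ/kg
Δh = -126.75 + -358 = -484.75 kJ/kg
Q = ṁ·Δh = 30.62 kg/s × -484.75 kJ/kg = -14843 kJ/s
|Q| = 14843 kW = 53435 MJ/h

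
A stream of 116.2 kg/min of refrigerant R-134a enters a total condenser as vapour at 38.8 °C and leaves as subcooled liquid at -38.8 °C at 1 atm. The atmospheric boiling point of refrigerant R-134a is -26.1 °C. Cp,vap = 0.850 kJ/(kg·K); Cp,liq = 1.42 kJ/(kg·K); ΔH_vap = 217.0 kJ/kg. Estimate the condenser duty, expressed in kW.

Q_c = 562 kW

vapour 38.8→-26.1 °C: -55.165 kJ/kg
condensation at -26.1 °C: -217 kJ/kg
liquid -26.1→-38.8 °C: -18.034 kJ/kg
Δh = -55.165 + -217 + -18.034 = -290.2 kJ/kg
Q = ṁ·Δh = 116.2 kg/min × -290.2 kJ/kg = -33721 kJ/min
|Q| = 562.02 kW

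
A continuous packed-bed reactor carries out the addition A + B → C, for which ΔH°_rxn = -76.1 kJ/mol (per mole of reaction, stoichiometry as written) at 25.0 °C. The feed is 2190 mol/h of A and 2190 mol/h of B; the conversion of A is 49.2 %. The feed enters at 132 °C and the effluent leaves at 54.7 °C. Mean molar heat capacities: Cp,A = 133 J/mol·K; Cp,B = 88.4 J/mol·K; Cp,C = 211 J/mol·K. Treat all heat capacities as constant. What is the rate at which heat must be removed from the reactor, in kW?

Q_out = 33.3 kW

Extent of reaction ξ = 0.492 × 2190 = 1077.5 mol/h
Reaction term: ξ·ΔH°_rxn = 1077.5 × -76.1 = -81996 kJ/h
Sensible, feed 132→25 °C: -51881 kJ/h
Outlet flows (mol/h): A 1112.5, B 1112.5, C 1077.5
Sensible, products 25→54.7 °C: 14068 kJ/h
Q = ΔH = -119810 kJ/h = -33.28 kW
Heat removed = 33.28 kW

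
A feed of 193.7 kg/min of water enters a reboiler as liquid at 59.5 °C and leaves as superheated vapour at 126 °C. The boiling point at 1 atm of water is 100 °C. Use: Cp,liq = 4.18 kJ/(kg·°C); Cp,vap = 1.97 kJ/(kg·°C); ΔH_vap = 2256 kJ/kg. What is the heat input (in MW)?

liquid 59.5→100 °C: 169.29 kJ/kg
vaporisation at 100 °C: 2256 kJ/kg
vapour 100→126 °C: 51.22 kJ/kg
Δh = 169.29 + 2256 + 51.22 = 2476.5 kJ/kg
Q = ṁ·Δh = 193.7 kg/min × 2476.5 kJ/kg = 479700 kJ/min
|Q| = 7995 kW = 7.995 MW

Q = 7.99 MW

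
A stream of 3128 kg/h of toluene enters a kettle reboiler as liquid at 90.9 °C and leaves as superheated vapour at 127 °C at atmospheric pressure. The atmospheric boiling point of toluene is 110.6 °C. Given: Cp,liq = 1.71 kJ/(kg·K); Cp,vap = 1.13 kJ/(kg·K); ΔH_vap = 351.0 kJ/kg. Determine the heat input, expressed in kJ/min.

liquid 90.9→110.6 °C: 33.687 kJ/kg
vaporisation at 110.6 °C: 351 kJ/kg
vapour 110.6→127 °C: 18.532 kJ/kg
Δh = 33.687 + 351 + 18.532 = 403.22 kJ/kg
Q = ṁ·Δh = 3128 kg/h × 403.22 kJ/kg = 1.2613e+06 kJ/h
|Q| = 350.35 kW = 21021 kJ/min

Q = 21000 kJ/min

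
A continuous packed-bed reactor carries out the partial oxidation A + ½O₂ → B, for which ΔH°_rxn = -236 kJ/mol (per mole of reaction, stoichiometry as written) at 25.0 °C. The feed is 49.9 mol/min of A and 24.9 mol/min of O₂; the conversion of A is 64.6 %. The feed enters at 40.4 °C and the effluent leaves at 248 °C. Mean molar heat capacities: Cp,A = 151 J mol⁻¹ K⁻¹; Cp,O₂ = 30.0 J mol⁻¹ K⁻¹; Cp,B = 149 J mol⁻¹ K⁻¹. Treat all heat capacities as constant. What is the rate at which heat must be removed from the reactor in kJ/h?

Extent of reaction ξ = 0.646 × 49.9 = 32.235 mol/min
Reaction term: ξ·ΔH°_rxn = 32.235 × -236 = -7607.6 kJ/min
Sensible, feed 40.4→25 °C: -127.54 kJ/min
Outlet flows (mol/min): A 17.665, O₂ 8.7823, B 32.235
Sensible, products 25→248 °C: 1724.7 kJ/min
Q = ΔH = -6010.4 kJ/min = -100.17 kW
Heat removed = 360630 kJ/h

Q_out = 361000 kJ/h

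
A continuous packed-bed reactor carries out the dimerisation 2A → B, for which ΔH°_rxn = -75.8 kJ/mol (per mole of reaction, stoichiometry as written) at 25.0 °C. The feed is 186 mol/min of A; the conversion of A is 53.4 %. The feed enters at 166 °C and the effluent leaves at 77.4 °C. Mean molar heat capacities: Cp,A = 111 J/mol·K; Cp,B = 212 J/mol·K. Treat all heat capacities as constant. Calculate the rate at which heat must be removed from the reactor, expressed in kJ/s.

Extent of reaction ξ = 0.534 × 186 / 2 = 49.662 mol/min
Reaction term: ξ·ΔH°_rxn = 49.662 × -75.8 = -3764.4 kJ/min
Sensible, feed 166→25 °C: -2911.1 kJ/min
Outlet flows (mol/min): A 86.676, B 49.662
Sensible, products 25→77.4 °C: 1055.8 kJ/min
Q = ΔH = -5619.6 kJ/min = -93.661 kW
Heat removed = 93.661 kJ/s

Q_out = 93.7 kJ/s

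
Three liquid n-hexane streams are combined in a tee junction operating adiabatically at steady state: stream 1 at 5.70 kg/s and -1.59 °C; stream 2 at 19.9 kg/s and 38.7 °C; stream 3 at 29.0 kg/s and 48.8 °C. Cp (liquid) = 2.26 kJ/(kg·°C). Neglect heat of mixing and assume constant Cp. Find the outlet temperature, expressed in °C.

No heat crosses the boundary, so H_out = H_in.
T_out = Σ ṁᵢCp,ᵢTᵢ / Σ ṁᵢCp,ᵢ
      = 4918.4 / 123.4 = 39.858 °C

T_out = 39.9 °C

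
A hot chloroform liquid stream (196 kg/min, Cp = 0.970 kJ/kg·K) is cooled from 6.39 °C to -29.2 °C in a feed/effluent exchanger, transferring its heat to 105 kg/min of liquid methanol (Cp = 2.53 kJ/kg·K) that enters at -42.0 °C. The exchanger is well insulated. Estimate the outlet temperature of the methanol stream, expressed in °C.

T_c,out = -16.5 °C

Heat released by hot stream: Q = 196 × 0.970 × (6.39 − -29.2) = 6766.4 kJ/min
Energy balance on cold side (adiabatic exchanger): Q = ṁ_c·Cp_c·(T_c,out − T_c,in)
T_c,out = -42.0 + 6766.4/(105 × 2.53) = -16.529 °C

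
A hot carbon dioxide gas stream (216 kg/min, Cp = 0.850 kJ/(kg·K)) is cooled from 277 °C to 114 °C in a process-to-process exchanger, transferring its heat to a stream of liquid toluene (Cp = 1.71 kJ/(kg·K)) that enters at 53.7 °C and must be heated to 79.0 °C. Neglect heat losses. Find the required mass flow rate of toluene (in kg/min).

ṁ_c = 692 kg/min

Heat released by hot stream: Q = 216 × 0.850 × (277 − 114) = 29927 kJ/min
Energy balance on cold side (adiabatic exchanger): Q = ṁ_c·Cp_c·(T_c,out − T_c,in)
ṁ_c = 29927 / [1.71 × (79.0 − 53.7)] = 691.74 kg/min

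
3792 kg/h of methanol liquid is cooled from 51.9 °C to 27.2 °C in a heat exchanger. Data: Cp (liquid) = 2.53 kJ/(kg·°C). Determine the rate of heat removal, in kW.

Q_c = 65.8 kW

Q = ṁ·Cp·ΔT = 3792 × 2.53 × (27.2 − 51.9) = -236970 kJ/h
Converting: 236970 / 3600 s = 65.824 kW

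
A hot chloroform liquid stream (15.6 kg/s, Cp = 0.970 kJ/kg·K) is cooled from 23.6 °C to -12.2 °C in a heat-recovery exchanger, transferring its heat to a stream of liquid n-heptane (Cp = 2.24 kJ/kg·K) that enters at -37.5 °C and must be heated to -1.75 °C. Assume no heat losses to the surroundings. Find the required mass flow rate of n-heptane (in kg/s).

Heat released by hot stream: Q = 15.6 × 0.970 × (23.6 − -12.2) = 541.73 kJ/s
Energy balance on cold side (adiabatic exchanger): Q = ṁ_c·Cp_c·(T_c,out − T_c,in)
ṁ_c = 541.73 / [2.24 × (-1.75 − -37.5)] = 6.7648 kg/s

ṁ_c = 6.76 kg/s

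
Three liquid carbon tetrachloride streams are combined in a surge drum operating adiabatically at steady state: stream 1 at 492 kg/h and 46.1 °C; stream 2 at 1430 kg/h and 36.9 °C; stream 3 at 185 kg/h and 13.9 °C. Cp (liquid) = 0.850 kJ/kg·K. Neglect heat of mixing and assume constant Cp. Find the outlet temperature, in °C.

Adiabatic, steady state ⇒ Σ ṁᵢCp,ᵢ(T_out − Tᵢ) = 0
T_out = Σ ṁᵢCp,ᵢTᵢ / Σ ṁᵢCp,ᵢ
      = 66317 / 1791 = 37.029 °C

T_out = 37.0 °C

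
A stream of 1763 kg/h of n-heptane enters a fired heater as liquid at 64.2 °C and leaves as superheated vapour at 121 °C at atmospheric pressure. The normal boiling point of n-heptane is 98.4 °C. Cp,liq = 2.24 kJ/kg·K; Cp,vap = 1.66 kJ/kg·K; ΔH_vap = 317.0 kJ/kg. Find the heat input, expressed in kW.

Q = 211 kW

liquid 64.2→98.4 °C: 76.608 kJ/kg
vaporisation at 98.4 °C: 317 kJ/kg
vapour 98.4→121 °C: 37.516 kJ/kg
Δh = 76.608 + 317 + 37.516 = 431.12 kJ/kg
Q = ṁ·Δh = 1763 kg/h × 431.12 kJ/kg = 760070 kJ/h
|Q| = 211.13 kW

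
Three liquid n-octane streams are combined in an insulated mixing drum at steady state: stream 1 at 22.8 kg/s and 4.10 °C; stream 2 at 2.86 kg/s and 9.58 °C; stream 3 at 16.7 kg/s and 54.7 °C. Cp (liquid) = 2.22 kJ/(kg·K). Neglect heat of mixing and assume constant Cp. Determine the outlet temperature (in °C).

T_out = 24.4 °C

No heat crosses the boundary, so H_out = H_in.
T_out = Σ ṁᵢCp,ᵢTᵢ / Σ ṁᵢCp,ᵢ
      = 2296.3 / 94.039 = 24.419 °C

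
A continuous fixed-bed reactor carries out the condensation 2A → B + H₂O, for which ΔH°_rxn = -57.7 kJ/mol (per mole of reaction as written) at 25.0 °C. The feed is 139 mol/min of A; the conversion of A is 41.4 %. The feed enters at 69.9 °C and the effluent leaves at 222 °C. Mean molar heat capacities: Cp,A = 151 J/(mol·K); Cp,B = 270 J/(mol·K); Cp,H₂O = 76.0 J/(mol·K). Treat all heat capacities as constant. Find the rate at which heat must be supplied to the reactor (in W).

Q_in = 29700 W

Extent of reaction ξ = 0.414 × 139 / 2 = 28.773 mol/min
Reaction term: ξ·ΔH°_rxn = 28.773 × -57.7 = -1660.2 kJ/min
Sensible, feed 69.9→25 °C: -942.41 kJ/min
Outlet flows (mol/min): A 81.454, B 28.773, H₂O 28.773
Sensible, products 25→222 °C: 4384.2 kJ/min
Q = ΔH = 1781.6 kJ/min = 29.694 kW
Heat supplied = 29694 W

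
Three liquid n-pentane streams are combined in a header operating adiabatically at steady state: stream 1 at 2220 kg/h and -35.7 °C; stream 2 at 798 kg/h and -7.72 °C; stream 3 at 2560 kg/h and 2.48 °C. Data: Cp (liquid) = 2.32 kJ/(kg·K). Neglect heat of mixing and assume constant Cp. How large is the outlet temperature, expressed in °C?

No heat crosses the boundary, so H_out = H_in.
T_out = Σ ṁᵢCp,ᵢTᵢ / Σ ṁᵢCp,ᵢ
      = -183430 / 12941 = -14.175 °C

T_out = -14.2 °C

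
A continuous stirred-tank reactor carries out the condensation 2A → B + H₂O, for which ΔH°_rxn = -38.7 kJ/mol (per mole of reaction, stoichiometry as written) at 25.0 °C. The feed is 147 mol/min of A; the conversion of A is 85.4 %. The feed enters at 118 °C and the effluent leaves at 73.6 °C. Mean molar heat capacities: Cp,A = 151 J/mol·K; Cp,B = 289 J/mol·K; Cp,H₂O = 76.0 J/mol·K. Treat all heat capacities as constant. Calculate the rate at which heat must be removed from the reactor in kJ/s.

Q_out = 53.7 kJ/s

Extent of reaction ξ = 0.854 × 147 / 2 = 62.769 mol/min
Reaction term: ξ·ΔH°_rxn = 62.769 × -38.7 = -2429.2 kJ/min
Sensible, feed 118→25 °C: -2064.3 kJ/min
Outlet flows (mol/min): A 21.462, B 62.769, H₂O 62.769
Sensible, products 25→73.6 °C: 1271 kJ/min
Q = ΔH = -3222.5 kJ/min = -53.709 kW
Heat removed = 53.709 kJ/s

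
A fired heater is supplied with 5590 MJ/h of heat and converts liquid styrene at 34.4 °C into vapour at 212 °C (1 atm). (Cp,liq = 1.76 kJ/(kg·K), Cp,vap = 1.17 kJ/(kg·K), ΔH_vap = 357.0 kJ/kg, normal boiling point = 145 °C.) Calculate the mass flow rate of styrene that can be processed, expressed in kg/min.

ṁ = 148 kg/min

Δh = 1.76×(145−34.4) + 357.0 + 1.17×(212−145) = 630.05 kJ/kg
Q = 5590 MJ/h = 1552.8 kJ/s = 93167 kJ/min
ṁ = Q/Δh = 93167 / 630.05 = 147.87 kg/min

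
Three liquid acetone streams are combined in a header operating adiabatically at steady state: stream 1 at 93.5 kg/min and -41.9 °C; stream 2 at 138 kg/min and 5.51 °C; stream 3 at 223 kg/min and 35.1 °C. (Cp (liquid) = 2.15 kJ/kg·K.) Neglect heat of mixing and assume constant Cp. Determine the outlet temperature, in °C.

T_out = 10.3 °C

Energy balance with Q = 0: Σ ṁᵢCp,ᵢ(T_out − Tᵢ) = 0
Σ ṁᵢCp,ᵢTᵢ = 93.5×2.15×-41.9 + 138×2.15×5.51 + 223×2.15×35.1 = 10041
Σ ṁᵢCp,ᵢ = 93.5×2.15 + 138×2.15 + 223×2.15 = 977.17
T_out = 10041 / 977.17 = 10.275 °C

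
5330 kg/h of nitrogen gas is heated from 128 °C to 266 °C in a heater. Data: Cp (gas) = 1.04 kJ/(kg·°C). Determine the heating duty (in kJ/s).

Q = 212 kJ/s

Q = ṁ·Cp·ΔT = 5330 × 1.04 × (266 − 128) = 764960 kJ/h
Converting: 764960 / 3600 s = 212.49 kW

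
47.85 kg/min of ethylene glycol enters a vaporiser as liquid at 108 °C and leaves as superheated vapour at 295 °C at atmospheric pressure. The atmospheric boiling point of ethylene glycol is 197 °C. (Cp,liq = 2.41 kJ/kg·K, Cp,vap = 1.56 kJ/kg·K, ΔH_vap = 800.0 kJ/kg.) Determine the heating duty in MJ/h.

Q = 3350 MJ/h

liquid 108→197 °C: 214.49 kJ/kg
vaporisation at 197 °C: 800 kJ/kg
vapour 197→295 °C: 152.88 kJ/kg
Δh = 214.49 + 800 + 152.88 = 1167.4 kJ/kg
Q = ṁ·Δh = 47.85 kg/min × 1167.4 kJ/kg = 55859 kJ/min
|Q| = 930.98 kW = 3351.5 MJ/h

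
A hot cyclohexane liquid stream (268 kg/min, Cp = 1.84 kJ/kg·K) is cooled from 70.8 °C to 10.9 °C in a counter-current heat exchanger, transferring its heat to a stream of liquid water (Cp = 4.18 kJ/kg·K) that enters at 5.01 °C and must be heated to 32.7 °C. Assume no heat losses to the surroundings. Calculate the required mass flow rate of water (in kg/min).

Heat released by hot stream: Q = 268 × 1.84 × (70.8 − 10.9) = 29538 kJ/min
Energy balance on cold side (adiabatic exchanger): Q = ṁ_c·Cp_c·(T_c,out − T_c,in)
ṁ_c = 29538 / [4.18 × (32.7 − 5.01)] = 255.2 kg/min

ṁ_c = 255 kg/min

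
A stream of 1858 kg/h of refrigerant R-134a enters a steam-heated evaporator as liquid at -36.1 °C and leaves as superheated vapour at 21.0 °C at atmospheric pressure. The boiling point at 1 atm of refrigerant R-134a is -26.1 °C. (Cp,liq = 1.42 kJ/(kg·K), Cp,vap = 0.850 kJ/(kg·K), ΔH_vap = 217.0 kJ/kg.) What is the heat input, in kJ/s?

Q = 140 kJ/s

liquid -36.1→-26.1 °C: 14.2 kJ/kg
vaporisation at -26.1 °C: 217 kJ/kg
vapour -26.1→21.0 °C: 40.035 kJ/kg
Δh = 14.2 + 217 + 40.035 = 271.24 kJ/kg
Q = ṁ·Δh = 1858 kg/h × 271.24 kJ/kg = 503950 kJ/h
|Q| = 139.99 kW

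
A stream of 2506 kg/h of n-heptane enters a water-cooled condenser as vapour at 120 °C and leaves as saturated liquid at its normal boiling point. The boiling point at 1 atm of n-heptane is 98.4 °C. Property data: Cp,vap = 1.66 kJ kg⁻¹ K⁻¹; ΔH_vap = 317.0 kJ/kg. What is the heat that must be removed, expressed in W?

vapour 120→98.4 °C: -35.856 kJ/kg
condensation at 98.4 °C: -317 kJ/kg
Δh = -35.856 + -317 = -352.86 kJ/kg
Q = ṁ·Δh = 2506 kg/h × -352.86 kJ/kg = -884260 kJ/h
|Q| = 245.63 kW = 245630 W

Q_c = 246000 W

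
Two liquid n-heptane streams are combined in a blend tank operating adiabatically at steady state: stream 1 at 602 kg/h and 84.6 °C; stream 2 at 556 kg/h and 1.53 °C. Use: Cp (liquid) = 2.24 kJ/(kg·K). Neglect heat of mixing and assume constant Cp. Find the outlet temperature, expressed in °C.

No heat crosses the boundary, so H_out = H_in.
T_out = Σ ṁᵢCp,ᵢTᵢ / Σ ṁᵢCp,ᵢ
      = 115990 / 2593.9 = 44.715 °C

T_out = 44.7 °C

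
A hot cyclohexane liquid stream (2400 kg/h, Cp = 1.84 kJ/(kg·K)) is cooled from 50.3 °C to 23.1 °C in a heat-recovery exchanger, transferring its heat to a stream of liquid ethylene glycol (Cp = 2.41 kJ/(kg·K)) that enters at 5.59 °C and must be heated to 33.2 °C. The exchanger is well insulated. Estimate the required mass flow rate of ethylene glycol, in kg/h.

ṁ_c = 1810 kg/h

Heat released by hot stream: Q = 2400 × 1.84 × (50.3 − 23.1) = 120120 kJ/h
Energy balance on cold side (adiabatic exchanger): Q = ṁ_c·Cp_c·(T_c,out − T_c,in)
ṁ_c = 120120 / [2.41 × (33.2 − 5.59)] = 1805.2 kg/h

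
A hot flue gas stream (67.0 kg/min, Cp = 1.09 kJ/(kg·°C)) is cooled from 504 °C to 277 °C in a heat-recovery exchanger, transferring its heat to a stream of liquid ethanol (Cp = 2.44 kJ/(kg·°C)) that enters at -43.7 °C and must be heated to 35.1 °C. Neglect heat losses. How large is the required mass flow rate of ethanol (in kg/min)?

ṁ_c = 86.2 kg/min

Heat released by hot stream: Q = 67.0 × 1.09 × (504 − 277) = 16578 kJ/min
Energy balance on cold side (adiabatic exchanger): Q = ṁ_c·Cp_c·(T_c,out − T_c,in)
ṁ_c = 16578 / [2.44 × (35.1 − -43.7)] = 86.221 kg/min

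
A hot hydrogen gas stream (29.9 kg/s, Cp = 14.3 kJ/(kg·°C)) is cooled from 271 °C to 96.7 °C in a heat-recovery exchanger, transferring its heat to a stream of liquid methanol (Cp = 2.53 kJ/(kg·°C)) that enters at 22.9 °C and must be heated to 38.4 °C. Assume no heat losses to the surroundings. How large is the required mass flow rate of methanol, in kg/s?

Heat released by hot stream: Q = 29.9 × 14.3 × (271 − 96.7) = 74525 kJ/s
Energy balance on cold side (adiabatic exchanger): Q = ṁ_c·Cp_c·(T_c,out − T_c,in)
ṁ_c = 74525 / [2.53 × (38.4 − 22.9)] = 1900.4 kg/s

ṁ_c = 1900 kg/s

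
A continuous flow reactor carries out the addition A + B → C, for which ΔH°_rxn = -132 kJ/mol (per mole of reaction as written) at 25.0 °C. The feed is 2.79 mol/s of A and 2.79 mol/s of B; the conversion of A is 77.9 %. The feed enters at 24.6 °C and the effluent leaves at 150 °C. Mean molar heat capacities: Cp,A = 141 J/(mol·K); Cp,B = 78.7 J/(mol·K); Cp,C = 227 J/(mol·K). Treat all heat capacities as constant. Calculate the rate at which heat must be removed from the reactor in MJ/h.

Extent of reaction ξ = 0.779 × 2.79 = 2.1734 mol/s
Reaction term: ξ·ΔH°_rxn = 2.1734 × -132 = -286.89 kJ/s
Sensible, feed 24.6→25 °C: 0.24519 kJ/s
Outlet flows (mol/s): A 0.61659, B 0.61659, C 2.1734
Sensible, products 25→150 °C: 78.604 kJ/s
Q = ΔH = -208.04 kJ/s = -208.04 kW
Heat removed = 748.95 MJ/h

Q_out = 749 MJ/h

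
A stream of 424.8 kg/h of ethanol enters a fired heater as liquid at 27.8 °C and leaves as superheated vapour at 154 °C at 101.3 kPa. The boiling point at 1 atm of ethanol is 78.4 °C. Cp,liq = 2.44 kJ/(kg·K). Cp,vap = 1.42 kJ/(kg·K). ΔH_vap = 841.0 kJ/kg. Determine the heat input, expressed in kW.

liquid 27.8→78.4 °C: 123.46 kJ/kg
vaporisation at 78.4 °C: 841 kJ/kg
vapour 78.4→154 °C: 107.35 kJ/kg
Δh = 123.46 + 841 + 107.35 = 1071.8 kJ/kg
Q = ṁ·Δh = 424.8 kg/h × 1071.8 kJ/kg = 455310 kJ/h
|Q| = 126.47 kW

Q = 126 kW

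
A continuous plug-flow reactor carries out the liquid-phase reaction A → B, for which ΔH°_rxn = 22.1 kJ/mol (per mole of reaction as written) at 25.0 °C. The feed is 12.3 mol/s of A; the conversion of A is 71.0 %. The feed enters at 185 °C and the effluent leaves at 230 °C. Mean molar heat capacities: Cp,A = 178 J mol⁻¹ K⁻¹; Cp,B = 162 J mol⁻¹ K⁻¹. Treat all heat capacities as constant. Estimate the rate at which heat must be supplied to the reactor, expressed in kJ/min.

Extent of reaction ξ = 0.710 × 12.3 = 8.733 mol/s
Reaction term: ξ·ΔH°_rxn = 8.733 × 22.1 = 193 kJ/s
Sensible, feed 185→25 °C: -350.3 kJ/s
Outlet flows (mol/s): A 3.567, B 8.733
Sensible, products 25→230 °C: 420.18 kJ/s
Q = ΔH = 262.88 kJ/s = 262.88 kW
Heat supplied = 15773 kJ/min

Q_in = 15800 kJ/min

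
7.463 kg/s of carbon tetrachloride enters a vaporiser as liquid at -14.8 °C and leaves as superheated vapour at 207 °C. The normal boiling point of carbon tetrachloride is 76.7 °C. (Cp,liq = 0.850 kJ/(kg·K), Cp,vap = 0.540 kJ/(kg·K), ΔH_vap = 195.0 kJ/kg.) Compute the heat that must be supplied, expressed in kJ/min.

Q = 154000 kJ/min

liquid -14.8→76.7 °C: 77.775 kJ/kg
vaporisation at 76.7 °C: 195 kJ/kg
vapour 76.7→207 °C: 70.362 kJ/kg
Δh = 77.775 + 195 + 70.362 = 343.14 kJ/kg
Q = ṁ·Δh = 7.463 kg/s × 343.14 kJ/kg = 2560.8 kJ/s
|Q| = 2560.8 kW = 153650 kJ/min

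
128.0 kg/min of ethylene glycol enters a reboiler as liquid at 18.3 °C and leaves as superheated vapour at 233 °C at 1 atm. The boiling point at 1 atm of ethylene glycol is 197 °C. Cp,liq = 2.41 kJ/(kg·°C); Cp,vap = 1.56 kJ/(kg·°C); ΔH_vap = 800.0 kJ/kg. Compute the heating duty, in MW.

Q = 2.75 MW

liquid 18.3→197 °C: 430.67 kJ/kg
vaporisation at 197 °C: 800 kJ/kg
vapour 197→233 °C: 56.16 kJ/kg
Δh = 430.67 + 800 + 56.16 = 1286.8 kJ/kg
Q = ṁ·Δh = 128.0 kg/min × 1286.8 kJ/kg = 164710 kJ/min
|Q| = 2745.2 kW = 2.7452 MW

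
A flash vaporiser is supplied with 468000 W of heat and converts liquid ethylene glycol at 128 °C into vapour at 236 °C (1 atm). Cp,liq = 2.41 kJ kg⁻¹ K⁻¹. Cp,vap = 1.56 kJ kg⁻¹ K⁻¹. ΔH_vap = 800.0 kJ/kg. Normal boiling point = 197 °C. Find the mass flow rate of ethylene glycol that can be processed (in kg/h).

ṁ = 1640 kg/h

Δh = 2.41×(197−128) + 800.0 + 1.56×(236−197) = 1027.1 kJ/kg
Q = 468000 W = 468 kJ/s = 1.6848e+06 kJ/h
ṁ = Q/Δh = 1.6848e+06 / 1027.1 = 1640.3 kg/h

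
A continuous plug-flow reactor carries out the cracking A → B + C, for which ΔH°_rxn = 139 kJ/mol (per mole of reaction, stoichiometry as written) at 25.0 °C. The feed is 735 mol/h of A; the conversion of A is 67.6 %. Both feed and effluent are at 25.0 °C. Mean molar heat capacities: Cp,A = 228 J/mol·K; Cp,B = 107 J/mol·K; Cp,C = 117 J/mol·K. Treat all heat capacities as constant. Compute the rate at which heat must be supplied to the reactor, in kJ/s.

Extent of reaction ξ = 0.676 × 735 = 496.86 mol/h
Reaction term: ξ·ΔH°_rxn = 496.86 × 139 = 69064 kJ/h
Q = ΔH = 69064 kJ/h = 19.184 kW
Heat supplied = 19.184 kJ/s

Q_in = 19.2 kJ/s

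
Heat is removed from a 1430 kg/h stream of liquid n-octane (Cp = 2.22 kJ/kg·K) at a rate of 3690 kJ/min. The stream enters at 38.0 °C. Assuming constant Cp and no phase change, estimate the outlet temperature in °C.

Q = 3690 kJ/min = 221400 kJ/h
ΔT = Q/(ṁ·Cp) = 221400/(1430×2.22) = 69.741 K
T_out = 38.0 − 69.741 = -31.741 °C

T_out = -31.7 °C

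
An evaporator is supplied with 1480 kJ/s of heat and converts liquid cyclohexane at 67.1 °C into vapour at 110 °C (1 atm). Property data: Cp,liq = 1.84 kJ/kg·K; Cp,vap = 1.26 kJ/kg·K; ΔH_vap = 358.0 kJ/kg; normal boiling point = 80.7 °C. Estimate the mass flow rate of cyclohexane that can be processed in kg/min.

ṁ = 211 kg/min

Δh = 1.84×(80.7−67.1) + 358.0 + 1.26×(110−80.7) = 419.94 kJ/kg
Q = 1480 kJ/s = 1480 kJ/s = 88800 kJ/min
ṁ = Q/Δh = 88800 / 419.94 = 211.46 kg/min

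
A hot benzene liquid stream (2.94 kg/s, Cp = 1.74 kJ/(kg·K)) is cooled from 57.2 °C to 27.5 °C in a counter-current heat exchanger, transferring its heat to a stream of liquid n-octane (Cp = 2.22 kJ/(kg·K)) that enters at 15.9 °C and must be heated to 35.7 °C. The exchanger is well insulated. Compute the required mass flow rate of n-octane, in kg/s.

Heat released by hot stream: Q = 2.94 × 1.74 × (57.2 − 27.5) = 151.93 kJ/s
Energy balance on cold side (adiabatic exchanger): Q = ṁ_c·Cp_c·(T_c,out − T_c,in)
ṁ_c = 151.93 / [2.22 × (35.7 − 15.9)] = 3.4565 kg/s

ṁ_c = 3.46 kg/s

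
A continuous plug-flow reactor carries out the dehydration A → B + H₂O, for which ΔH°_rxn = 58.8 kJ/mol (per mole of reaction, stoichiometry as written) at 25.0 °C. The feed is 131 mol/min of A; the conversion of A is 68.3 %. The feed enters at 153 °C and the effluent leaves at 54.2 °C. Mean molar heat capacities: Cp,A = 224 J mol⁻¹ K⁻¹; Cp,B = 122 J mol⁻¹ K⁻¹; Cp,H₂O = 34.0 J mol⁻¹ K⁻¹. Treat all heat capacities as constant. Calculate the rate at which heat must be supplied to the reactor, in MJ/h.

Q_in = 131 MJ/h

Extent of reaction ξ = 0.683 × 131 = 89.473 mol/min
Reaction term: ξ·ΔH°_rxn = 89.473 × 58.8 = 5261 kJ/min
Sensible, feed 153→25 °C: -3756 kJ/min
Outlet flows (mol/min): A 41.527, B 89.473, H₂O 89.473
Sensible, products 25→54.2 °C: 679.19 kJ/min
Q = ΔH = 2184.2 kJ/min = 36.403 kW
Heat supplied = 131.05 MJ/h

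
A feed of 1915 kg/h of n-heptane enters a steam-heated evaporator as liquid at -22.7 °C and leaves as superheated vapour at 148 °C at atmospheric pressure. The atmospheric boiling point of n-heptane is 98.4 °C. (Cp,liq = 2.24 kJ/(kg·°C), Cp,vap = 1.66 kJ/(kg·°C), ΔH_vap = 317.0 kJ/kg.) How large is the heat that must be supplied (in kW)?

liquid -22.7→98.4 °C: 271.26 kJ/kg
vaporisation at 98.4 °C: 317 kJ/kg
vapour 98.4→148 °C: 82.336 kJ/kg
Δh = 271.26 + 317 + 82.336 = 670.6 kJ/kg
Q = ṁ·Δh = 1915 kg/h × 670.6 kJ/kg = 1.2842e+06 kJ/h
|Q| = 356.72 kW

Q = 357 kW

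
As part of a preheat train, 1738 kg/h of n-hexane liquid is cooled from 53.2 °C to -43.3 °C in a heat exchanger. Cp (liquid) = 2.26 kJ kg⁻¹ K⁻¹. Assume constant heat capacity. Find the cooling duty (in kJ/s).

Q_c = 105 kJ/s

Q = ṁ·Cp·ΔT = 1738 × 2.26 × (-43.3 − 53.2) = -379040 kJ/h
Converting: 379040 / 3600 s = 105.29 kW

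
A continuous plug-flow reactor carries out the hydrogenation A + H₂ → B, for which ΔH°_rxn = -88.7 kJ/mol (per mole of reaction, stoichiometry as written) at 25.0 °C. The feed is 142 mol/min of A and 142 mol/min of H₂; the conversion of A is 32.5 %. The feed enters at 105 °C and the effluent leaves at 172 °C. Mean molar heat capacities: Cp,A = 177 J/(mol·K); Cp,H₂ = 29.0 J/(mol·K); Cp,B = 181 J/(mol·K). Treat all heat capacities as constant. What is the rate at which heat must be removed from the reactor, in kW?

Extent of reaction ξ = 0.325 × 142 = 46.15 mol/min
Reaction term: ξ·ΔH°_rxn = 46.15 × -88.7 = -4093.5 kJ/min
Sensible, feed 105→25 °C: -2340.2 kJ/min
Outlet flows (mol/min): A 95.85, H₂ 95.85, B 46.15
Sensible, products 25→172 °C: 4130.4 kJ/min
Q = ΔH = -2303.2 kJ/min = -38.387 kW
Heat removed = 38.387 kW

Q_out = 38.4 kW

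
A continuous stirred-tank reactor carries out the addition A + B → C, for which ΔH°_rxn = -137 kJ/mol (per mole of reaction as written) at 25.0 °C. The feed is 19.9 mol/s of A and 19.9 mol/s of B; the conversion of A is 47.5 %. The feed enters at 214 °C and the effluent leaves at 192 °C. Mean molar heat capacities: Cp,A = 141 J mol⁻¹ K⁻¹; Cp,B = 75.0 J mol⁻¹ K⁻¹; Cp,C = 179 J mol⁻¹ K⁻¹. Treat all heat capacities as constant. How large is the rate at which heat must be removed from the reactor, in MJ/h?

Extent of reaction ξ = 0.475 × 19.9 = 9.4525 mol/s
Reaction term: ξ·ΔH°_rxn = 9.4525 × -137 = -1295 kJ/s
Sensible, feed 214→25 °C: -812.4 kJ/s
Outlet flows (mol/s): A 10.447, B 10.447, C 9.4525
Sensible, products 25→192 °C: 659.43 kJ/s
Q = ΔH = -1448 kJ/s = -1448 kW
Heat removed = 5212.7 MJ/h

Q_out = 5210 MJ/h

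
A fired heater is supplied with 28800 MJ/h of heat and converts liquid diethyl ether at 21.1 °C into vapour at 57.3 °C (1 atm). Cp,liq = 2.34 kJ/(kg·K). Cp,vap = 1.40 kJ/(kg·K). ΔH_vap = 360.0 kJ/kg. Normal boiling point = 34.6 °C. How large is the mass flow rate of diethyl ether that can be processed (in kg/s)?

ṁ = 18.9 kg/s

Δh = 2.34×(34.6−21.1) + 360.0 + 1.40×(57.3−34.6) = 423.37 kJ/kg
Q = 28800 MJ/h = 8000 kJ/s = 8000 kJ/s
ṁ = Q/Δh = 8000 / 423.37 = 18.896 kg/s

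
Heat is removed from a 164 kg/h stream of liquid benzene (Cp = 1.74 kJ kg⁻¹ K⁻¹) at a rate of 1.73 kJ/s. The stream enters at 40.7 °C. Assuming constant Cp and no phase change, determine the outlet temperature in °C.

T_out = 18.9 °C

Q = 1.73 kJ/s = 6228 kJ/h
ΔT = Q/(ṁ·Cp) = 6228/(164×1.74) = 21.825 K
T_out = 40.7 − 21.825 = 18.875 °C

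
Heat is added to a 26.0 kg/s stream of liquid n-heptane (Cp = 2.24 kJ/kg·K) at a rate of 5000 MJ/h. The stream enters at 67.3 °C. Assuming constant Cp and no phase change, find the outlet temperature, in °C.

Q = 5000 MJ/h = 1388.9 kJ/s
ΔT = Q/(ṁ·Cp) = 1388.9/(26.0×2.24) = 23.848 K
T_out = 67.3 + 23.848 = 91.148 °C

T_out = 91.1 °C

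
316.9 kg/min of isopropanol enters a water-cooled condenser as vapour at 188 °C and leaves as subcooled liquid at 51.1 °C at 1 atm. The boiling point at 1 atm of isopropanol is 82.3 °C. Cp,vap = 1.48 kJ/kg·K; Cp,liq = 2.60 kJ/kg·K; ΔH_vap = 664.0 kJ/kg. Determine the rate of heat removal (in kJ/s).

Q_c = 4760 kJ/s

vapour 188→82.3 °C: -156.44 kJ/kg
condensation at 82.3 °C: -664 kJ/kg
liquid 82.3→51.1 °C: -81.12 kJ/kg
Δh = -156.44 + -664 + -81.12 = -901.56 kJ/kg
Q = ṁ·Δh = 316.9 kg/min × -901.56 kJ/kg = -285700 kJ/min
|Q| = 4761.7 kW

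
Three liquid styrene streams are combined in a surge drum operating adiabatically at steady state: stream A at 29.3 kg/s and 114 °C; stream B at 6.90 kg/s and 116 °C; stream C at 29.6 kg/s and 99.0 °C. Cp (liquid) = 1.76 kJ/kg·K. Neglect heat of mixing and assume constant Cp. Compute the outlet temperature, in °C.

T_out = 107 °C

Energy balance with Q = 0: Σ ṁᵢCp,ᵢ(T_out − Tᵢ) = 0
Σ ṁᵢCp,ᵢTᵢ = 29.3×1.76×114 + 6.90×1.76×116 + 29.6×1.76×99.0 = 12445
Σ ṁᵢCp,ᵢ = 29.3×1.76 + 6.90×1.76 + 29.6×1.76 = 115.81
T_out = 12445 / 115.81 = 107.46 °C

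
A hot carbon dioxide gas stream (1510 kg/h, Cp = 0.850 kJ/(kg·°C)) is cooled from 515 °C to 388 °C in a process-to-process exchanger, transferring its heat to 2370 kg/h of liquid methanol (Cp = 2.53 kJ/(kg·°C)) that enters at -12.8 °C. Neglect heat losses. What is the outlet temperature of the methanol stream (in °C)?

Heat released by hot stream: Q = 1510 × 0.850 × (515 − 388) = 163000 kJ/h
Energy balance on cold side (adiabatic exchanger): Q = ṁ_c·Cp_c·(T_c,out − T_c,in)
T_c,out = -12.8 + 163000/(2370 × 2.53) = 14.385 °C

T_c,out = 14.4 °C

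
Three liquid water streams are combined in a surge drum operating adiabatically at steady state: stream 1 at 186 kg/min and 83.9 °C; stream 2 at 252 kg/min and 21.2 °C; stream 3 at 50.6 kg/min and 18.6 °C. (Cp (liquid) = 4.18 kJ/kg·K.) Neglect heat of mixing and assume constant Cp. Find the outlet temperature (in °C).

T_out = 44.8 °C

Adiabatic, steady state ⇒ Σ ṁᵢCp,ᵢ(T_out − Tᵢ) = 0
Σ ṁᵢCp,ᵢTᵢ = 186×4.18×83.9 + 252×4.18×21.2 + 50.6×4.18×18.6 = 91496
Σ ṁᵢCp,ᵢ = 186×4.18 + 252×4.18 + 50.6×4.18 = 2042.3
T_out = 91496 / 2042.3 = 44.799 °C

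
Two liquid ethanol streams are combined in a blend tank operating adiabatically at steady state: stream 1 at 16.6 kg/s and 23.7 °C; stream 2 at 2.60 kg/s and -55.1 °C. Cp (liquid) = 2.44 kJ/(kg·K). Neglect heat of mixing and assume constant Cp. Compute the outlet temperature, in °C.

Energy balance with Q = 0: Σ ṁᵢCp,ᵢ(T_out − Tᵢ) = 0
T_out = Σ ṁᵢCp,ᵢTᵢ / Σ ṁᵢCp,ᵢ
      = 610.39 / 46.848 = 13.029 °C

T_out = 13.0 °C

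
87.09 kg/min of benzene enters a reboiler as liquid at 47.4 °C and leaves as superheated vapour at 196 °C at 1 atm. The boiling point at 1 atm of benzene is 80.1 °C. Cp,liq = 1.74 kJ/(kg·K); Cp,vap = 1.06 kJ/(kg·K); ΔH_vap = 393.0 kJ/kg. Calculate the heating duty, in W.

liquid 47.4→80.1 °C: 56.898 kJ/kg
vaporisation at 80.1 °C: 393 kJ/kg
vapour 80.1→196 °C: 122.85 kJ/kg
Δh = 56.898 + 393 + 122.85 = 572.75 kJ/kg
Q = ṁ·Δh = 87.09 kg/min × 572.75 kJ/kg = 49881 kJ/min
|Q| = 831.35 kW = 831350 W

Q = 831000 W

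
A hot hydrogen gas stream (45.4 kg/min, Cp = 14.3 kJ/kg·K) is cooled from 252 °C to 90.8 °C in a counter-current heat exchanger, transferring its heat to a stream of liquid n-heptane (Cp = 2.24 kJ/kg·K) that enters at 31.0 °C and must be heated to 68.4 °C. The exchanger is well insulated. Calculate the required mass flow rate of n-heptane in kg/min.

ṁ_c = 1250 kg/min

Heat released by hot stream: Q = 45.4 × 14.3 × (252 − 90.8) = 104650 kJ/min
Energy balance on cold side (adiabatic exchanger): Q = ṁ_c·Cp_c·(T_c,out − T_c,in)
ṁ_c = 104650 / [2.24 × (68.4 − 31.0)] = 1249.2 kg/min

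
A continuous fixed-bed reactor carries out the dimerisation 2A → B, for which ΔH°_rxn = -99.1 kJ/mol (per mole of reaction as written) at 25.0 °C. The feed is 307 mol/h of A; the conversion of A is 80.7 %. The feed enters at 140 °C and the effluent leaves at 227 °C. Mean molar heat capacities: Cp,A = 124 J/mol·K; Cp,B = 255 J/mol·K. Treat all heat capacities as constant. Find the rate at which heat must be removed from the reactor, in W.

Extent of reaction ξ = 0.807 × 307 / 2 = 123.87 mol/h
Reaction term: ξ·ΔH°_rxn = 123.87 × -99.1 = -12276 kJ/h
Sensible, feed 140→25 °C: -4377.8 kJ/h
Outlet flows (mol/h): A 59.251, B 123.87
Sensible, products 25→227 °C: 7864.9 kJ/h
Q = ΔH = -8788.9 kJ/h = -2.4414 kW
Heat removed = 2441.4 W

Q_out = 2440 W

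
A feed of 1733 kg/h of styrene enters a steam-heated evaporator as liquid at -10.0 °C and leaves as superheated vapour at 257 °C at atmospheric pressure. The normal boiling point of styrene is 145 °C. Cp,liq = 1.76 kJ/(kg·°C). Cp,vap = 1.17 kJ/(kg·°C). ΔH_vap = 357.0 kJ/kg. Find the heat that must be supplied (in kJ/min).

liquid -10.0→145 °C: 272.8 kJ/kg
vaporisation at 145 °C: 357 kJ/kg
vapour 145→257 °C: 131.04 kJ/kg
Δh = 272.8 + 357 + 131.04 = 760.84 kJ/kg
Q = ṁ·Δh = 1733 kg/h × 760.84 kJ/kg = 1.3185e+06 kJ/h
|Q| = 366.26 kW = 21976 kJ/min

Q = 22000 kJ/min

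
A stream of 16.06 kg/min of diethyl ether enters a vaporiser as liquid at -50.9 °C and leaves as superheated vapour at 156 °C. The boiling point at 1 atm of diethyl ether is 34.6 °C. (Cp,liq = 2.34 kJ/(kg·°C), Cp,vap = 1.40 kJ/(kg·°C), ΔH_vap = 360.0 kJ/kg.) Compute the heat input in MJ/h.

liquid -50.9→34.6 °C: 200.07 kJ/kg
vaporisation at 34.6 °C: 360 kJ/kg
vapour 34.6→156 °C: 169.96 kJ/kg
Δh = 200.07 + 360 + 169.96 = 730.03 kJ/kg
Q = ṁ·Δh = 16.06 kg/min × 730.03 kJ/kg = 11724 kJ/min
|Q| = 195.4 kW = 703.46 MJ/h

Q = 703 MJ/h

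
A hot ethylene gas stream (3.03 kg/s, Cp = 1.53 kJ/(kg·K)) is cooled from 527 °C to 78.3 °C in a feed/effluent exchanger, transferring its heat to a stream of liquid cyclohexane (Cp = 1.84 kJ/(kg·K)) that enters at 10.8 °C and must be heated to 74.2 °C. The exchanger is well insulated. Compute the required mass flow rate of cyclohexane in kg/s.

ṁ_c = 17.8 kg/s

Heat released by hot stream: Q = 3.03 × 1.53 × (527 − 78.3) = 2080.1 kJ/s
Energy balance on cold side (adiabatic exchanger): Q = ṁ_c·Cp_c·(T_c,out − T_c,in)
ṁ_c = 2080.1 / [1.84 × (74.2 − 10.8)] = 17.831 kg/s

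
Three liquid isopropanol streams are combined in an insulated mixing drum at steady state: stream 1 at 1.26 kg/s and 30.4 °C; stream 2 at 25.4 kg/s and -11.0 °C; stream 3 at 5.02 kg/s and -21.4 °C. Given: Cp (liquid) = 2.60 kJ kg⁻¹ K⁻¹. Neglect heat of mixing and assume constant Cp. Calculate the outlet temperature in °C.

Energy balance with Q = 0: Σ ṁᵢCp,ᵢ(T_out − Tᵢ) = 0
Σ ṁᵢCp,ᵢTᵢ = 1.26×2.60×30.4 + 25.4×2.60×-11.0 + 5.02×2.60×-21.4 = -906.16
Σ ṁᵢCp,ᵢ = 1.26×2.60 + 25.4×2.60 + 5.02×2.60 = 82.368
T_out = -906.16 / 82.368 = -11.001 °C

T_out = -11.0 °C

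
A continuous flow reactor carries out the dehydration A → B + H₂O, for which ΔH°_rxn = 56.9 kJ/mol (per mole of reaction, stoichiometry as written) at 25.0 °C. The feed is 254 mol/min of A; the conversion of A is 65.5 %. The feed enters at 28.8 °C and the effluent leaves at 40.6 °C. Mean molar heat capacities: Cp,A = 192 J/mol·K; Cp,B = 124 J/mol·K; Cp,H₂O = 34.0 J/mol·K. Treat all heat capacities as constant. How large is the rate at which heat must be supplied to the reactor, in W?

Extent of reaction ξ = 0.655 × 254 = 166.37 mol/min
Reaction term: ξ·ΔH°_rxn = 166.37 × 56.9 = 9466.5 kJ/min
Sensible, feed 28.8→25 °C: -185.32 kJ/min
Outlet flows (mol/min): A 87.63, B 166.37, H₂O 166.37
Sensible, products 25→40.6 °C: 672.54 kJ/min
Q = ΔH = 9953.7 kJ/min = 165.89 kW
Heat supplied = 165890 W

Q_in = 166000 W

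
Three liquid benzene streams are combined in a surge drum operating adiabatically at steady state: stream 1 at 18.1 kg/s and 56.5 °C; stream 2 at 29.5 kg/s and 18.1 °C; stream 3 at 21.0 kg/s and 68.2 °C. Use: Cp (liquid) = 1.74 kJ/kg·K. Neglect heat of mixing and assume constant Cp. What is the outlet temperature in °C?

T_out = 43.6 °C

Adiabatic, steady state ⇒ Σ ṁᵢCp,ᵢ(T_out − Tᵢ) = 0
Σ ṁᵢCp,ᵢTᵢ = 18.1×1.74×56.5 + 29.5×1.74×18.1 + 21.0×1.74×68.2 = 5200.5
Σ ṁᵢCp,ᵢ = 18.1×1.74 + 29.5×1.74 + 21.0×1.74 = 119.36
T_out = 5200.5 / 119.36 = 43.569 °C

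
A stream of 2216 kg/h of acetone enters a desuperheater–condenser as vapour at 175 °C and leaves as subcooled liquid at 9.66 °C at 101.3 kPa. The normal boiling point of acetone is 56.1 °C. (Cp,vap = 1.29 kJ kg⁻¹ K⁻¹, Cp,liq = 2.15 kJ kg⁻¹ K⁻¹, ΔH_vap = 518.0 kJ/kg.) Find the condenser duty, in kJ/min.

Q_c = 28500 kJ/min

vapour 175→56.1 °C: -153.38 kJ/kg
condensation at 56.1 °C: -518 kJ/kg
liquid 56.1→9.66 °C: -99.846 kJ/kg
Δh = -153.38 + -518 + -99.846 = -771.23 kJ/kg
Q = ṁ·Δh = 2216 kg/h × -771.23 kJ/kg = -1.709e+06 kJ/h
|Q| = 474.73 kW = 28484 kJ/min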